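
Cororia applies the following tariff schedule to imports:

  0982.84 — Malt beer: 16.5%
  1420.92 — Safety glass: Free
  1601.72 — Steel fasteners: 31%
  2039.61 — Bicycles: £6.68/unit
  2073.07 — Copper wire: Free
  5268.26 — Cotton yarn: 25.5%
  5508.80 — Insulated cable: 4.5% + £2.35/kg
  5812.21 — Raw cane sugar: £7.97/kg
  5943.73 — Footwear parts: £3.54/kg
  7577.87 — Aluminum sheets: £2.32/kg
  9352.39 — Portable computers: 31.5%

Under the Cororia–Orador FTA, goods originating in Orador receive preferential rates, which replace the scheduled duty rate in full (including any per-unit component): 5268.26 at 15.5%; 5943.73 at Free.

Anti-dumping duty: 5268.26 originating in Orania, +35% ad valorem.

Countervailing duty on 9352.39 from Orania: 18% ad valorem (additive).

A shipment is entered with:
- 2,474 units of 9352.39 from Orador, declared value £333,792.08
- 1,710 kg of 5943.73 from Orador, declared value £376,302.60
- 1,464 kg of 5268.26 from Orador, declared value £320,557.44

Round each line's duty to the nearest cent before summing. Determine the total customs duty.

£154,830.91

Line 1 (9352.39, Orador, 2,474 units, £333,792.08):
Base rate for 9352.39 is 31.5%.
Origin Orador is the FTA partner but 9352.39 is not on the preference list; base rate stands.
The additional-duty order on 9352.39 targets Orania, not Orador; it does not apply.
Duty = £333,792.08 × 31.5% = £105,144.51.
Line 2 (5943.73, Orador, 1,710 kg, £376,302.60):
Base rate for 5943.73 is £3.54/kg.
Origin Orador qualifies under the Cororia–Orador agreement and 5943.73 is covered: preferential rate Free applies instead.
Duty = £376,302.60 × 0% = £0.00.
Line 3 (5268.26, Orador, 1,464 kg, £320,557.44):
Base rate for 5268.26 is 25.5%.
Origin Orador qualifies under the Cororia–Orador agreement and 5268.26 is covered: preferential rate 15.5% applies instead.
The additional-duty order on 5268.26 targets Orania, not Orador; it does not apply.
Duty = £320,557.44 × 15.5% = £49,686.40.
Total = £105,144.51 + £0.00 + £49,686.40 = £154,830.91.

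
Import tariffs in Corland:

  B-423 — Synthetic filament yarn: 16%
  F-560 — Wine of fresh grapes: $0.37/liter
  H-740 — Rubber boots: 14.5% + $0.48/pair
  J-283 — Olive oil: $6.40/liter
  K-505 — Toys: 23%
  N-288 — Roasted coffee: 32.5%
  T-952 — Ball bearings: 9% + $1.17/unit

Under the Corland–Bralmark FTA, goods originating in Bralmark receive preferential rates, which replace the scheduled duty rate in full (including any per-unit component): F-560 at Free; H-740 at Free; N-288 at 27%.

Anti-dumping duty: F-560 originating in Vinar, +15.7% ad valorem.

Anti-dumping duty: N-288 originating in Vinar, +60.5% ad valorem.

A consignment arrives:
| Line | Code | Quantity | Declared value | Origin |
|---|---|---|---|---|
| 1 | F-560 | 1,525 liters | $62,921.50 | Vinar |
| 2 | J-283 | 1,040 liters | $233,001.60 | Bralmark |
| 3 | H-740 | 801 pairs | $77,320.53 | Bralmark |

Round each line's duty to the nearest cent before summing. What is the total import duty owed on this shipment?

$17,098.93

Line 1 (F-560, Vinar, 1,525 liters, $62,921.50):
Base rate for F-560 is $0.37/liter.
F-560 has an FTA preferential rate, but origin Vinar is not Bralmark; base rate stands.
Additional duty on F-560 from Vinar: +15.7% ad valorem. Applied ad valorem rate = 15.7%.
Duty = $62,921.50 × 15.7% + 1,525 × $0.37 = $10,442.93.
Line 2 (J-283, Bralmark, 1,040 liters, $233,001.60):
Base rate for J-283 is $6.40/liter.
Origin Bralmark is the FTA partner but J-283 is not on the preference list; base rate stands.
Duty = 1,040 × $6.40 = $6,656.00.
Line 3 (H-740, Bralmark, 801 pairs, $77,320.53):
Base rate for H-740 is 14.5% + $0.48/pair.
Origin Bralmark qualifies under the Corland–Bralmark agreement and H-740 is covered: preferential rate Free applies instead.
Duty = $77,320.53 × 0% = $0.00.
Total = $10,442.93 + $6,656.00 + $0.00 = $17,098.93.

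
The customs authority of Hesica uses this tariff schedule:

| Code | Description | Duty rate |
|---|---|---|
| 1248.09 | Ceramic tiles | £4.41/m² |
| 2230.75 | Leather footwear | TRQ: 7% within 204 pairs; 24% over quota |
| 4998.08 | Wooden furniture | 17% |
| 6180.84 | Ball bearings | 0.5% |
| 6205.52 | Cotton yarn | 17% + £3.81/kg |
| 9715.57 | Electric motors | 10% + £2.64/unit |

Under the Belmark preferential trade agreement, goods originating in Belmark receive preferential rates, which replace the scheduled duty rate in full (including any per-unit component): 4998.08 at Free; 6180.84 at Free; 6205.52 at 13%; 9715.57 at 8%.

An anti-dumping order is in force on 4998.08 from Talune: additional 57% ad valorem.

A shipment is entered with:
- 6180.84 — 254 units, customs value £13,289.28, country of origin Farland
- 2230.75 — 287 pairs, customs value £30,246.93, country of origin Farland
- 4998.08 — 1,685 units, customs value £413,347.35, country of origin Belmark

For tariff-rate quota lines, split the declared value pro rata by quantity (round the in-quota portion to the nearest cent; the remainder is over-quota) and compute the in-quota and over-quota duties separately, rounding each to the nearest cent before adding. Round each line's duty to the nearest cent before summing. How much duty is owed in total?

£3,670.79

Line 1 (6180.84, Farland, 254 units, £13,289.28):
Base rate for 6180.84 is 0.5%.
6180.84 has an FTA preferential rate, but origin Farland is not Belmark; base rate stands.
Duty = £13,289.28 × 0.5% = £66.45.
Line 2 (2230.75, Farland, 287 pairs, £30,246.93):
Code 2230.75 is under a tariff-rate quota (threshold 204 pairs). In-quota: 204 pairs at 7%; over-quota: 83 pairs at 24%.
Pro-rata value split: in-quota = £30,246.93 × 204/287 = £21,499.56; over-quota = £30,246.93 − £21,499.56 = £8,747.37.
In-quota duty = £21,499.56 × 7% = £1,504.97. Over-quota duty = £8,747.37 × 24% = £2,099.37.
Line duty = £1,504.97 + £2,099.37 = £3,604.34.
Line 3 (4998.08, Belmark, 1,685 units, £413,347.35):
Base rate for 4998.08 is 17%.
Origin Belmark qualifies under the Hesica–Belmark agreement and 4998.08 is covered: preferential rate Free applies instead.
The additional-duty order on 4998.08 targets Talune, not Belmark; it does not apply.
Duty = £413,347.35 × 0% = £0.00.
Total = £66.45 + £3,604.34 + £0.00 = £3,670.79.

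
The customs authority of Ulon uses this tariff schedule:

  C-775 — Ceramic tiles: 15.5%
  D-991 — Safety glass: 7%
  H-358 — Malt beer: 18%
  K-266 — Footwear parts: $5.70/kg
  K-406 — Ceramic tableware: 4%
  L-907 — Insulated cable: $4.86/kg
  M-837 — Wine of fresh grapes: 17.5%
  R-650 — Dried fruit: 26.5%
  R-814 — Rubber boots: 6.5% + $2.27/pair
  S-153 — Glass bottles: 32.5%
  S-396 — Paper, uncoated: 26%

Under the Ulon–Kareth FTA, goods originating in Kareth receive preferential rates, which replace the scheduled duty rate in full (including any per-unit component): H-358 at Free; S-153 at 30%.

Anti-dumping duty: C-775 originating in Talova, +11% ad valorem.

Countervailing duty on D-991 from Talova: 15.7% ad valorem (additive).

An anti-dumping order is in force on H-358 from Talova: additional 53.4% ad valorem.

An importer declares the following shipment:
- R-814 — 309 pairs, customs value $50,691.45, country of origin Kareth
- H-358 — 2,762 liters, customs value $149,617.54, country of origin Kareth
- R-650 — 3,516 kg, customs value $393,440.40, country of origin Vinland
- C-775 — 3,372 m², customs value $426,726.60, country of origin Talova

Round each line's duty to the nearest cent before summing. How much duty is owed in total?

$221,340.63

Line 1 (R-814, Kareth, 309 pairs, $50,691.45):
Base rate for R-814 is 6.5% + $2.27/pair.
Origin Kareth is the FTA partner but R-814 is not on the preference list; base rate stands.
Duty = $50,691.45 × 6.5% + 309 × $2.27 = $3,996.37.
Line 2 (H-358, Kareth, 2,762 liters, $149,617.54):
Base rate for H-358 is 18%.
Origin Kareth qualifies under the Ulon–Kareth agreement and H-358 is covered: preferential rate Free applies instead.
The additional-duty order on H-358 targets Talova, not Kareth; it does not apply.
Duty = $149,617.54 × 0% = $0.00.
Line 3 (R-650, Vinland, 3,516 kg, $393,440.40):
Base rate for R-650 is 26.5%.
Duty = $393,440.40 × 26.5% = $104,261.71.
Line 4 (C-775, Talova, 3,372 m², $426,726.60):
Base rate for C-775 is 15.5%.
Additional duty on C-775 from Talova: +11%. Applied ad valorem rate: 15.5% + 11% = 26.5%.
Duty = $426,726.60 × 26.5% = $113,082.55.
Total = $3,996.37 + $0.00 + $104,261.71 + $113,082.55 = $221,340.63.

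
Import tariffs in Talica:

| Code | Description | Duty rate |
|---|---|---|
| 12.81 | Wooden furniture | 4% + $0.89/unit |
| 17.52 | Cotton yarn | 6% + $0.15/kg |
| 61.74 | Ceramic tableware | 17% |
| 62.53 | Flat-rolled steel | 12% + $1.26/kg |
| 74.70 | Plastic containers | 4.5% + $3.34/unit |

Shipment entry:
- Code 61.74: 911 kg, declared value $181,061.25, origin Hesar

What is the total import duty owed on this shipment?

$30,780.41

Line 1 (61.74, Hesar, 911 kg, $181,061.25):
Base rate for 61.74 is 17%.
Duty = $181,061.25 × 17% = $30,780.41.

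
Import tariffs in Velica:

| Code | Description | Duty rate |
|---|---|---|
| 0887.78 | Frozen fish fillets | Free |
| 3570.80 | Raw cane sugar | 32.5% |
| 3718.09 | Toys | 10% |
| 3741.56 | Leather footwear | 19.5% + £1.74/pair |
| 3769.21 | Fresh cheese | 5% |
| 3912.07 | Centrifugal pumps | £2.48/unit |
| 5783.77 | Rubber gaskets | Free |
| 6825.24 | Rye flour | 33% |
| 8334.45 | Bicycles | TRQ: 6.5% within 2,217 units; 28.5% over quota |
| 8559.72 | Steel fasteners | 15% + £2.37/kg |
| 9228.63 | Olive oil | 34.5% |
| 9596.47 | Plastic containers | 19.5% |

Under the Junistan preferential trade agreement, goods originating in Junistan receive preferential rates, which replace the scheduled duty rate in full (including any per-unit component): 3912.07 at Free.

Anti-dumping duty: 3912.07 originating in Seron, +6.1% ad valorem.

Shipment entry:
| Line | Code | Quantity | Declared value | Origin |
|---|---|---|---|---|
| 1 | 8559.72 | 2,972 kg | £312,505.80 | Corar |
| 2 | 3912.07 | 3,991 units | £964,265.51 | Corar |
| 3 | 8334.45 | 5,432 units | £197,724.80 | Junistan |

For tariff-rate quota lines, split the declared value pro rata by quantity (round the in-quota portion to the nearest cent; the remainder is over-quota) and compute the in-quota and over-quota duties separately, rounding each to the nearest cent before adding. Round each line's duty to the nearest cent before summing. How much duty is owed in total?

£102,415.02

Line 1 (8559.72, Corar, 2,972 kg, £312,505.80):
Base rate for 8559.72 is 15% + £2.37/kg.
Duty = £312,505.80 × 15% + 2,972 × £2.37 = £53,919.51.
Line 2 (3912.07, Corar, 3,991 units, £964,265.51):
Base rate for 3912.07 is £2.48/unit.
3912.07 has an FTA preferential rate, but origin Corar is not Junistan; base rate stands.
The additional-duty order on 3912.07 targets Seron, not Corar; it does not apply.
Duty = 3,991 × £2.48 = £9,897.68.
Line 3 (8334.45, Junistan, 5,432 units, £197,724.80):
Code 8334.45 is under a tariff-rate quota (threshold 2,217 units). In-quota: 2,217 units at 6.5%; over-quota: 3,215 units at 28.5%.
Pro-rata value split: in-quota = £197,724.80 × 2,217/5,432 = £80,698.80; over-quota = £197,724.80 − £80,698.80 = £117,026.00.
In-quota duty = £80,698.80 × 6.5% = £5,245.42. Over-quota duty = £117,026.00 × 28.5% = £33,352.41.
Line duty = £5,245.42 + £33,352.41 = £38,597.83.
Total = £53,919.51 + £9,897.68 + £38,597.83 = £102,415.02.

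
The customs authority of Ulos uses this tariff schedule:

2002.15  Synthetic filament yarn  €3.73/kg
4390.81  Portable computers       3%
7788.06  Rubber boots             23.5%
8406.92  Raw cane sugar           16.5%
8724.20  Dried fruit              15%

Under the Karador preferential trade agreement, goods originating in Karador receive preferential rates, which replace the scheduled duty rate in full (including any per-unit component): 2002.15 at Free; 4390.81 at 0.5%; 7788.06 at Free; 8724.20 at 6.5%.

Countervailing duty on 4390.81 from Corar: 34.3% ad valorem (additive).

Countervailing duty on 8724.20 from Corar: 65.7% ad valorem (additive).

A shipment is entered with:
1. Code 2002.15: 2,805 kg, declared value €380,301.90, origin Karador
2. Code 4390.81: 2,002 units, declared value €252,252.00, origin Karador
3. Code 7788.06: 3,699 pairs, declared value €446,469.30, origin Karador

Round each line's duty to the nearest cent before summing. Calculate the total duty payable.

Line 1 (2002.15, Karador, 2,805 kg, €380,301.90):
Base rate for 2002.15 is €3.73/kg.
Origin Karador qualifies under the Ulos–Karador agreement and 2002.15 is covered: preferential rate Free applies instead.
Duty = €380,301.90 × 0% = €0.00.
Line 2 (4390.81, Karador, 2,002 units, €252,252.00):
Base rate for 4390.81 is 3%.
Origin Karador qualifies under the Ulos–Karador agreement and 4390.81 is covered: preferential rate 0.5% applies instead.
The additional-duty order on 4390.81 targets Corar, not Karador; it does not apply.
Duty = €252,252.00 × 0.5% = €1,261.26.
Line 3 (7788.06, Karador, 3,699 pairs, €446,469.30):
Base rate for 7788.06 is 23.5%.
Origin Karador qualifies under the Ulos–Karador agreement and 7788.06 is covered: preferential rate Free applies instead.
Duty = €446,469.30 × 0% = €0.00.
Total = €0.00 + €1,261.26 + €0.00 = €1,261.26.

€1,261.26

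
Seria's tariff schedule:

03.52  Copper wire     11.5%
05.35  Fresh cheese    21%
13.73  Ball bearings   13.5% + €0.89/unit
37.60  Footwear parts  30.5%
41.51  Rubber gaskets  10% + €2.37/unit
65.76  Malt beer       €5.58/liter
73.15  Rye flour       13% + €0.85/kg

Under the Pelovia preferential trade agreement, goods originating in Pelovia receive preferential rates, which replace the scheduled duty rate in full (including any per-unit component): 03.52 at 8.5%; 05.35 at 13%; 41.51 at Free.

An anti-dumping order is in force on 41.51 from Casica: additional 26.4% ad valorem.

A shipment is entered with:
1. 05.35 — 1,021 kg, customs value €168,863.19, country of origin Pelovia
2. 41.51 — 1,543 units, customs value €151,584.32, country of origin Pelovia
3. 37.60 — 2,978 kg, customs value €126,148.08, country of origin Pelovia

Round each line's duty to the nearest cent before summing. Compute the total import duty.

Line 1 (05.35, Pelovia, 1,021 kg, €168,863.19):
Base rate for 05.35 is 21%.
Origin Pelovia qualifies under the Seria–Pelovia agreement and 05.35 is covered: preferential rate 13% applies instead.
Duty = €168,863.19 × 13% = €21,952.21.
Line 2 (41.51, Pelovia, 1,543 units, €151,584.32):
Base rate for 41.51 is 10% + €2.37/unit.
Origin Pelovia qualifies under the Seria–Pelovia agreement and 41.51 is covered: preferential rate Free applies instead.
The additional-duty order on 41.51 targets Casica, not Pelovia; it does not apply.
Duty = €151,584.32 × 0% = €0.00.
Line 3 (37.60, Pelovia, 2,978 kg, €126,148.08):
Base rate for 37.60 is 30.5%.
Origin Pelovia is the FTA partner but 37.60 is not on the preference list; base rate stands.
Duty = €126,148.08 × 30.5% = €38,475.16.
Total = €21,952.21 + €0.00 + €38,475.16 = €60,427.37.

€60,427.37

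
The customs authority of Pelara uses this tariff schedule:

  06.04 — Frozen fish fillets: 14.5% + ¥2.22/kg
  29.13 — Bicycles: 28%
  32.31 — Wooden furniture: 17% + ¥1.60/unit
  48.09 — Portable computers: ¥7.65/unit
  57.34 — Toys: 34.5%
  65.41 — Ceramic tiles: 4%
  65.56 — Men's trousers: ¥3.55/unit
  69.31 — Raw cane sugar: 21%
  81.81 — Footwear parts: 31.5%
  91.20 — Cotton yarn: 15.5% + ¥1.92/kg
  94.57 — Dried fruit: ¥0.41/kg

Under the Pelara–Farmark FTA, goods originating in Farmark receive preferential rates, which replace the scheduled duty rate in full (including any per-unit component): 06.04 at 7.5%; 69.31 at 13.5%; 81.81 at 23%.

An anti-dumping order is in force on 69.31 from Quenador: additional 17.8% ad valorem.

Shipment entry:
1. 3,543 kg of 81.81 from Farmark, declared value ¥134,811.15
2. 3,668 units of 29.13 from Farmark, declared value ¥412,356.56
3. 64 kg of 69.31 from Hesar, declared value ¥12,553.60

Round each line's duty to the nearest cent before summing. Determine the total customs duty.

Line 1 (81.81, Farmark, 3,543 kg, ¥134,811.15):
Base rate for 81.81 is 31.5%.
Origin Farmark qualifies under the Pelara–Farmark agreement and 81.81 is covered: preferential rate 23% applies instead.
Duty = ¥134,811.15 × 23% = ¥31,006.56.
Line 2 (29.13, Farmark, 3,668 units, ¥412,356.56):
Base rate for 29.13 is 28%.
Origin Farmark is the FTA partner but 29.13 is not on the preference list; base rate stands.
Duty = ¥412,356.56 × 28% = ¥115,459.84.
Line 3 (69.31, Hesar, 64 kg, ¥12,553.60):
Base rate for 69.31 is 21%.
69.31 has an FTA preferential rate, but origin Hesar is not Farmark; base rate stands.
The additional-duty order on 69.31 targets Quenador, not Hesar; it does not apply.
Duty = ¥12,553.60 × 21% = ¥2,636.26.
Total = ¥31,006.56 + ¥115,459.84 + ¥2,636.26 = ¥149,102.66.

¥149,102.66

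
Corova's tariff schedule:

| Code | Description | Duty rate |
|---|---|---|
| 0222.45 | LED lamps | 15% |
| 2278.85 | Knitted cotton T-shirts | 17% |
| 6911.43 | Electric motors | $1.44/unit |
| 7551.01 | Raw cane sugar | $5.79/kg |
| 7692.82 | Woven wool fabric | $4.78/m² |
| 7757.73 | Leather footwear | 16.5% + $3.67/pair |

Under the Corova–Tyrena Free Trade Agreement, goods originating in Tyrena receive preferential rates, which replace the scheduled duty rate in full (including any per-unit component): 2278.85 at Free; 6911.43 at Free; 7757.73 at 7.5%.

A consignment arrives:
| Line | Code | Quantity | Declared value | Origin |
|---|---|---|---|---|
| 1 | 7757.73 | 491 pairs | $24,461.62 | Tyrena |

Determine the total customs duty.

$1,834.62

Line 1 (7757.73, Tyrena, 491 pairs, $24,461.62):
Base rate for 7757.73 is 16.5% + $3.67/pair.
Origin Tyrena qualifies under the Corova–Tyrena agreement and 7757.73 is covered: preferential rate 7.5% applies instead.
Duty = $24,461.62 × 7.5% = $1,834.62.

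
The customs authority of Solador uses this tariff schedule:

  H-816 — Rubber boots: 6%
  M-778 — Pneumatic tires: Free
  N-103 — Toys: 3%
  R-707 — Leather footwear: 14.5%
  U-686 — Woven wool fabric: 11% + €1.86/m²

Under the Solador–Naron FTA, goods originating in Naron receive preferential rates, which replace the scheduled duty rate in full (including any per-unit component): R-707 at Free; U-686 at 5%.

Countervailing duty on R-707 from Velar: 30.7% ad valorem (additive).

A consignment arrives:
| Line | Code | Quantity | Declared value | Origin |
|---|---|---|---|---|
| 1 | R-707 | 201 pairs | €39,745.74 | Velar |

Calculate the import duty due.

Line 1 (R-707, Velar, 201 pairs, €39,745.74):
Base rate for R-707 is 14.5%.
R-707 has an FTA preferential rate, but origin Velar is not Naron; base rate stands.
Additional duty on R-707 from Velar: +30.7%. Applied ad valorem rate: 14.5% + 30.7% = 45.2%.
Duty = €39,745.74 × 45.2% = €17,965.07.

€17,965.07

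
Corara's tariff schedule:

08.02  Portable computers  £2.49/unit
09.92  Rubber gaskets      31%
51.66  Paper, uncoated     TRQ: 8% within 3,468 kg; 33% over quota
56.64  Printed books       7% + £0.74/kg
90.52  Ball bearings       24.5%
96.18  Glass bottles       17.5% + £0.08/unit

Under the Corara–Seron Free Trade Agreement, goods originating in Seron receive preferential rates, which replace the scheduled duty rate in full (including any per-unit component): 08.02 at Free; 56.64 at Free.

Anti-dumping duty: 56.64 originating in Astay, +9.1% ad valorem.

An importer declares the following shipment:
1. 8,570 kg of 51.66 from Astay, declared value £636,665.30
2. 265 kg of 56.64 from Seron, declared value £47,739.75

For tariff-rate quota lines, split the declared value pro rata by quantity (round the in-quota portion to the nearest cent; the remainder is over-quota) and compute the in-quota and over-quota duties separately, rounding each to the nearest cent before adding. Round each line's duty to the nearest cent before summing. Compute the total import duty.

£145,690.12

Line 1 (51.66, Astay, 8,570 kg, £636,665.30):
Code 51.66 is under a tariff-rate quota (threshold 3,468 kg). In-quota: 3,468 kg at 8%; over-quota: 5,102 kg at 33%.
Pro-rata value split: in-quota = £636,665.30 × 3,468/8,570 = £257,637.72; over-quota = £636,665.30 − £257,637.72 = £379,027.58.
In-quota duty = £257,637.72 × 8% = £20,611.02. Over-quota duty = £379,027.58 × 33% = £125,079.10.
Line duty = £20,611.02 + £125,079.10 = £145,690.12.
Line 2 (56.64, Seron, 265 kg, £47,739.75):
Base rate for 56.64 is 7% + £0.74/kg.
Origin Seron qualifies under the Corara–Seron agreement and 56.64 is covered: preferential rate Free applies instead.
The additional-duty order on 56.64 targets Astay, not Seron; it does not apply.
Duty = £47,739.75 × 0% = £0.00.
Total = £145,690.12 + £0.00 = £145,690.12.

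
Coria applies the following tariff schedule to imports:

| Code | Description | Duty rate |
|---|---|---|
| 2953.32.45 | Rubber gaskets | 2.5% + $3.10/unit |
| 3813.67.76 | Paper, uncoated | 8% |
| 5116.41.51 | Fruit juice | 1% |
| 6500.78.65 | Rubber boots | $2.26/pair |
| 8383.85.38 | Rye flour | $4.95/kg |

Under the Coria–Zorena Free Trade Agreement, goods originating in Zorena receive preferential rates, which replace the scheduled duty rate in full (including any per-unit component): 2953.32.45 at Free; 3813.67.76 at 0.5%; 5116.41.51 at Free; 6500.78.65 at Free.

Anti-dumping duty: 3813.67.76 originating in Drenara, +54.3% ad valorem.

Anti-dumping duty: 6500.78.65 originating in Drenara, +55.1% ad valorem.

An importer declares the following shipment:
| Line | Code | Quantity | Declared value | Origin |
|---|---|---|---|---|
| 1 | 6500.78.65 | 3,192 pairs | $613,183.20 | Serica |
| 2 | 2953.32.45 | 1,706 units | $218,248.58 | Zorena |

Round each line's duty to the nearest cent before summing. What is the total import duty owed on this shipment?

Line 1 (6500.78.65, Serica, 3,192 pairs, $613,183.20):
Base rate for 6500.78.65 is $2.26/pair.
6500.78.65 has an FTA preferential rate, but origin Serica is not Zorena; base rate stands.
The additional-duty order on 6500.78.65 targets Drenara, not Serica; it does not apply.
Duty = 3,192 × $2.26 = $7,213.92.
Line 2 (2953.32.45, Zorena, 1,706 units, $218,248.58):
Base rate for 2953.32.45 is 2.5% + $3.10/unit.
Origin Zorena qualifies under the Coria–Zorena agreement and 2953.32.45 is covered: preferential rate Free applies instead.
Duty = $218,248.58 × 0% = $0.00.
Total = $7,213.92 + $0.00 = $7,213.92.

$7,213.92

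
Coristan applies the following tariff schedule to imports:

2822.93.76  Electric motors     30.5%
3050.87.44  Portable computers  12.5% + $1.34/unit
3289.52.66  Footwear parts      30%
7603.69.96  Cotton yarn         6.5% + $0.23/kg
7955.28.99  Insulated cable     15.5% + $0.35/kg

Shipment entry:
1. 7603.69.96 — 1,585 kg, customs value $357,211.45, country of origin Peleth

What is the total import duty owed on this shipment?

$23,583.29

Line 1 (7603.69.96, Peleth, 1,585 kg, $357,211.45):
Base rate for 7603.69.96 is 6.5% + $0.23/kg.
Duty = $357,211.45 × 6.5% + 1,585 × $0.23 = $23,583.29.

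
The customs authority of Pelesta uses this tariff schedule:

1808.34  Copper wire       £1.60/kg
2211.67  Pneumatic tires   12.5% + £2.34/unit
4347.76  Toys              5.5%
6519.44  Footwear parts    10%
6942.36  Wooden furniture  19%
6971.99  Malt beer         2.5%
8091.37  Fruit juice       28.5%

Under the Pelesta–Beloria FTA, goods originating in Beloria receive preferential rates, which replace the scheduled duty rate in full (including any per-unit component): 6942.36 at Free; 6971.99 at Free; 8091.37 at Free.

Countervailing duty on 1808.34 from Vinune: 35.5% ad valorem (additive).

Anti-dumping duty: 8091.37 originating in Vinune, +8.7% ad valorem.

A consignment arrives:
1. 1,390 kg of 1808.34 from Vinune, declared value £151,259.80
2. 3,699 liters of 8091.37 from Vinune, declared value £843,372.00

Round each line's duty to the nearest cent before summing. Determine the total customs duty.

Line 1 (1808.34, Vinune, 1,390 kg, £151,259.80):
Base rate for 1808.34 is £1.60/kg.
Additional duty on 1808.34 from Vinune: +35.5% ad valorem. Applied ad valorem rate = 35.5%.
Duty = £151,259.80 × 35.5% + 1,390 × £1.60 = £55,921.23.
Line 2 (8091.37, Vinune, 3,699 liters, £843,372.00):
Base rate for 8091.37 is 28.5%.
8091.37 has an FTA preferential rate, but origin Vinune is not Beloria; base rate stands.
Additional duty on 8091.37 from Vinune: +8.7%. Applied ad valorem rate: 28.5% + 8.7% = 37.2%.
Duty = £843,372.00 × 37.2% = £313,734.38.
Total = £55,921.23 + £313,734.38 = £369,655.61.

£369,655.61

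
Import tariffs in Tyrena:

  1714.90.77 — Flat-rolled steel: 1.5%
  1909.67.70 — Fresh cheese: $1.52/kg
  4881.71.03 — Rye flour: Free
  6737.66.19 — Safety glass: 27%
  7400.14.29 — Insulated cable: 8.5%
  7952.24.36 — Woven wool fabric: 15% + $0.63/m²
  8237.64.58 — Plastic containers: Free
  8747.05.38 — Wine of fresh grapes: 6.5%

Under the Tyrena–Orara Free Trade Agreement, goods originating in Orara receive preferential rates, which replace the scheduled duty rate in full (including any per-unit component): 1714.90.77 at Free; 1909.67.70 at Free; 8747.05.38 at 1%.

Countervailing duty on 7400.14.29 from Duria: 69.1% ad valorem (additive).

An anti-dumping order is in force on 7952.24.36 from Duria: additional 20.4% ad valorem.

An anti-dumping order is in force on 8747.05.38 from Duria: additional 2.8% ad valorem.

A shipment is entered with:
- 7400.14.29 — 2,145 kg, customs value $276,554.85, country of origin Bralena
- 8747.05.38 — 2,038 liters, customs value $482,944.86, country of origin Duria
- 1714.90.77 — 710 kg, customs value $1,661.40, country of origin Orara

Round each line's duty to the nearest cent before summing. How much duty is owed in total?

Line 1 (7400.14.29, Bralena, 2,145 kg, $276,554.85):
Base rate for 7400.14.29 is 8.5%.
The additional-duty order on 7400.14.29 targets Duria, not Bralena; it does not apply.
Duty = $276,554.85 × 8.5% = $23,507.16.
Line 2 (8747.05.38, Duria, 2,038 liters, $482,944.86):
Base rate for 8747.05.38 is 6.5%.
8747.05.38 has an FTA preferential rate, but origin Duria is not Orara; base rate stands.
Additional duty on 8747.05.38 from Duria: +2.8%. Applied ad valorem rate: 6.5% + 2.8% = 9.3%.
Duty = $482,944.86 × 9.3% = $44,913.87.
Line 3 (1714.90.77, Orara, 710 kg, $1,661.40):
Base rate for 1714.90.77 is 1.5%.
Origin Orara qualifies under the Tyrena–Orara agreement and 1714.90.77 is covered: preferential rate Free applies instead.
Duty = $1,661.40 × 0% = $0.00.
Total = $23,507.16 + $44,913.87 + $0.00 = $68,421.03.

$68,421.03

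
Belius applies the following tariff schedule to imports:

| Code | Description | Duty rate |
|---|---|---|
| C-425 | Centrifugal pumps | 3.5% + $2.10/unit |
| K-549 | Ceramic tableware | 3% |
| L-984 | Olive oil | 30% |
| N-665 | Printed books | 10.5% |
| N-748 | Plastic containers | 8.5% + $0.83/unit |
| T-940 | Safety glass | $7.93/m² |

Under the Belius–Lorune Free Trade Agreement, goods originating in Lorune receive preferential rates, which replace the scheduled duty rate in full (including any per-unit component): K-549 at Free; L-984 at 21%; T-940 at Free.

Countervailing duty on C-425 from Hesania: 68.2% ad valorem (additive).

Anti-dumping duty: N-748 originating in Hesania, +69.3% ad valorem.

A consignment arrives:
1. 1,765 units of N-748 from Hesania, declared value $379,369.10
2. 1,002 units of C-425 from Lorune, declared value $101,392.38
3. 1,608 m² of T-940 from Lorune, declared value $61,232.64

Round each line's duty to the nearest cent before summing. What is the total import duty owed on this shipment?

$302,267.04

Line 1 (N-748, Hesania, 1,765 units, $379,369.10):
Base rate for N-748 is 8.5% + $0.83/unit.
Additional duty on N-748 from Hesania: +69.3%. Applied ad valorem rate: 8.5% + 69.3% = 77.8%.
Duty = $379,369.10 × 77.8% + 1,765 × $0.83 = $296,614.11.
Line 2 (C-425, Lorune, 1,002 units, $101,392.38):
Base rate for C-425 is 3.5% + $2.10/unit.
Origin Lorune is the FTA partner but C-425 is not on the preference list; base rate stands.
The additional-duty order on C-425 targets Hesania, not Lorune; it does not apply.
Duty = $101,392.38 × 3.5% + 1,002 × $2.10 = $5,652.93.
Line 3 (T-940, Lorune, 1,608 m², $61,232.64):
Base rate for T-940 is $7.93/m².
Origin Lorune qualifies under the Belius–Lorune agreement and T-940 is covered: preferential rate Free applies instead.
Duty = $61,232.64 × 0% = $0.00.
Total = $296,614.11 + $5,652.93 + $0.00 = $302,267.04.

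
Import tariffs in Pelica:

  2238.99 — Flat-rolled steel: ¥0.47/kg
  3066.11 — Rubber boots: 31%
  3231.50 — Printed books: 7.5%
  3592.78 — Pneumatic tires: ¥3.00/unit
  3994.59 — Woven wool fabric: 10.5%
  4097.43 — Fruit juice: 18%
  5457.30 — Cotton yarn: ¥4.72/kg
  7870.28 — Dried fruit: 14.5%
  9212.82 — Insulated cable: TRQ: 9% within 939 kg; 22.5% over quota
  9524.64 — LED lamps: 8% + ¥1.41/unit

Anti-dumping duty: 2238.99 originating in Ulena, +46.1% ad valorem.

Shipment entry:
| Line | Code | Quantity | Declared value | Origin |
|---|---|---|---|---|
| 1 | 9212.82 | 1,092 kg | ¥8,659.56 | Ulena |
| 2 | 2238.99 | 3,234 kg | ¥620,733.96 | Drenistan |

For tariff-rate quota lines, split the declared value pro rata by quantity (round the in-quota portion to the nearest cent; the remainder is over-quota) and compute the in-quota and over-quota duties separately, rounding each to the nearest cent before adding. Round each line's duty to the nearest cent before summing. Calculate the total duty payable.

Line 1 (9212.82, Ulena, 1,092 kg, ¥8,659.56):
Code 9212.82 is under a tariff-rate quota (threshold 939 kg). In-quota: 939 kg at 9%; over-quota: 153 kg at 22.5%.
Pro-rata value split: in-quota = ¥8,659.56 × 939/1,092 = ¥7,446.27; over-quota = ¥8,659.56 − ¥7,446.27 = ¥1,213.29.
In-quota duty = ¥7,446.27 × 9% = ¥670.16. Over-quota duty = ¥1,213.29 × 22.5% = ¥272.99.
Line duty = ¥670.16 + ¥272.99 = ¥943.15.
Line 2 (2238.99, Drenistan, 3,234 kg, ¥620,733.96):
Base rate for 2238.99 is ¥0.47/kg.
The additional-duty order on 2238.99 targets Ulena, not Drenistan; it does not apply.
Duty = 3,234 × ¥0.47 = ¥1,519.98.
Total = ¥943.15 + ¥1,519.98 = ¥2,463.13.

¥2,463.13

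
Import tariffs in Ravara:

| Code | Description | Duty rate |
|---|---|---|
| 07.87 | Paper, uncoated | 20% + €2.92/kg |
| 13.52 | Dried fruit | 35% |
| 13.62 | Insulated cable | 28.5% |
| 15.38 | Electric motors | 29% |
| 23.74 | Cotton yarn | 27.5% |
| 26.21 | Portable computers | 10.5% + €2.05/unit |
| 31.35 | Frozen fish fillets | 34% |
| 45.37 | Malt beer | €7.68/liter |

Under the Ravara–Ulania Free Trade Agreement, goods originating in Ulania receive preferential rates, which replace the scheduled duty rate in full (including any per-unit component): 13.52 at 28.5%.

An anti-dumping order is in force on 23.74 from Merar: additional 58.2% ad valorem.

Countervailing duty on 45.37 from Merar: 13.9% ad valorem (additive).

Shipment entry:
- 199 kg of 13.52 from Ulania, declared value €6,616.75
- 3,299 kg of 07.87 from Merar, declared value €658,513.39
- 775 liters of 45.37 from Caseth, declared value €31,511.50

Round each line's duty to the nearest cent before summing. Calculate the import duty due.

Line 1 (13.52, Ulania, 199 kg, €6,616.75):
Base rate for 13.52 is 35%.
Origin Ulania qualifies under the Ravara–Ulania agreement and 13.52 is covered: preferential rate 28.5% applies instead.
Duty = €6,616.75 × 28.5% = €1,885.77.
Line 2 (07.87, Merar, 3,299 kg, €658,513.39):
Base rate for 07.87 is 20% + €2.92/kg.
Duty = €658,513.39 × 20% + 3,299 × €2.92 = €141,335.76.
Line 3 (45.37, Caseth, 775 liters, €31,511.50):
Base rate for 45.37 is €7.68/liter.
The additional-duty order on 45.37 targets Merar, not Caseth; it does not apply.
Duty = 775 × €7.68 = €5,952.00.
Total = €1,885.77 + €141,335.76 + €5,952.00 = €149,173.53.

€149,173.53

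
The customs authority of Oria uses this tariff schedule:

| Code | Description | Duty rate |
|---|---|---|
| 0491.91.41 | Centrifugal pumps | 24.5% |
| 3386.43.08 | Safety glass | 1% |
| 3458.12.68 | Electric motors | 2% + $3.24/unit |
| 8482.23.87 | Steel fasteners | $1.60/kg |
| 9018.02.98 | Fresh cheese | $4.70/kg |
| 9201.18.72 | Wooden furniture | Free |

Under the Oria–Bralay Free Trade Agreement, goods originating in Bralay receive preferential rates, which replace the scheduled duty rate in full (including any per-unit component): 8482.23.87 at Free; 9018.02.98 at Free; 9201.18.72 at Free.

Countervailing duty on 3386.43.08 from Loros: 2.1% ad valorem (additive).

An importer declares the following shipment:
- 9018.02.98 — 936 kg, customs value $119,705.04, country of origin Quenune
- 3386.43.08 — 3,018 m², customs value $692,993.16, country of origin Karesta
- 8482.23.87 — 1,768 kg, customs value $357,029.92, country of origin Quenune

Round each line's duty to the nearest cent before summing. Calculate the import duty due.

Line 1 (9018.02.98, Quenune, 936 kg, $119,705.04):
Base rate for 9018.02.98 is $4.70/kg.
9018.02.98 has an FTA preferential rate, but origin Quenune is not Bralay; base rate stands.
Duty = 936 × $4.70 = $4,399.20.
Line 2 (3386.43.08, Karesta, 3,018 m², $692,993.16):
Base rate for 3386.43.08 is 1%.
The additional-duty order on 3386.43.08 targets Loros, not Karesta; it does not apply.
Duty = $692,993.16 × 1% = $6,929.93.
Line 3 (8482.23.87, Quenune, 1,768 kg, $357,029.92):
Base rate for 8482.23.87 is $1.60/kg.
8482.23.87 has an FTA preferential rate, but origin Quenune is not Bralay; base rate stands.
Duty = 1,768 × $1.60 = $2,828.80.
Total = $4,399.20 + $6,929.93 + $2,828.80 = $14,157.93.

$14,157.93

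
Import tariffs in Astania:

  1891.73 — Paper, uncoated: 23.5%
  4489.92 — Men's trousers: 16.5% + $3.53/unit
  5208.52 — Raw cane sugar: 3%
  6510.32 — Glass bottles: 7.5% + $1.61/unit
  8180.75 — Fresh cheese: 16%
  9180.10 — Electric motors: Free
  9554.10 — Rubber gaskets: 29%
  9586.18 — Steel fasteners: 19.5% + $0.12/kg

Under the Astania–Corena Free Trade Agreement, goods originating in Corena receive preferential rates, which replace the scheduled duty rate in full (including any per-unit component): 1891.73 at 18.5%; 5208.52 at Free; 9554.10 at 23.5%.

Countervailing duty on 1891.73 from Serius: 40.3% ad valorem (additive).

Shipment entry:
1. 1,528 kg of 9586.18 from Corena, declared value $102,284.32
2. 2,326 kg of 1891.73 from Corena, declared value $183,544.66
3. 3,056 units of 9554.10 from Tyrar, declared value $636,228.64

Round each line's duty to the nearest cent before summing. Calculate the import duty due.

Line 1 (9586.18, Corena, 1,528 kg, $102,284.32):
Base rate for 9586.18 is 19.5% + $0.12/kg.
Origin Corena is the FTA partner but 9586.18 is not on the preference list; base rate stands.
Duty = $102,284.32 × 19.5% + 1,528 × $0.12 = $20,128.80.
Line 2 (1891.73, Corena, 2,326 kg, $183,544.66):
Base rate for 1891.73 is 23.5%.
Origin Corena qualifies under the Astania–Corena agreement and 1891.73 is covered: preferential rate 18.5% applies instead.
The additional-duty order on 1891.73 targets Serius, not Corena; it does not apply.
Duty = $183,544.66 × 18.5% = $33,955.76.
Line 3 (9554.10, Tyrar, 3,056 units, $636,228.64):
Base rate for 9554.10 is 29%.
9554.10 has an FTA preferential rate, but origin Tyrar is not Corena; base rate stands.
Duty = $636,228.64 × 29% = $184,506.31.
Total = $20,128.80 + $33,955.76 + $184,506.31 = $238,590.87.

$238,590.87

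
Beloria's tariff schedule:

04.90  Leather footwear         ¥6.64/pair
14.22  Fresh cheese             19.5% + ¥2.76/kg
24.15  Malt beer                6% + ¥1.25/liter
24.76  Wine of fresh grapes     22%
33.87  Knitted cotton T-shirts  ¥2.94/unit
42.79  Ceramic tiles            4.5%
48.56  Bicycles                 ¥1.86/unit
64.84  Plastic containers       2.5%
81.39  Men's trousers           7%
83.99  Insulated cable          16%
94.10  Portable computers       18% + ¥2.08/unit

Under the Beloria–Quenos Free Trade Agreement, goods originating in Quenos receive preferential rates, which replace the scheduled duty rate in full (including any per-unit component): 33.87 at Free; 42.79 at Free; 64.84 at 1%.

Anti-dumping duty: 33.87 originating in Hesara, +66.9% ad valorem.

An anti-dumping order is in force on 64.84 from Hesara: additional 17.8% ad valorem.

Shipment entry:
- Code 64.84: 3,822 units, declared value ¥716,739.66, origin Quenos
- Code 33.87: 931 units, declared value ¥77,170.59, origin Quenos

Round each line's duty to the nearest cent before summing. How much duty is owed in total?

¥7,167.40

Line 1 (64.84, Quenos, 3,822 units, ¥716,739.66):
Base rate for 64.84 is 2.5%.
Origin Quenos qualifies under the Beloria–Quenos agreement and 64.84 is covered: preferential rate 1% applies instead.
The additional-duty order on 64.84 targets Hesara, not Quenos; it does not apply.
Duty = ¥716,739.66 × 1% = ¥7,167.40.
Line 2 (33.87, Quenos, 931 units, ¥77,170.59):
Base rate for 33.87 is ¥2.94/unit.
Origin Quenos qualifies under the Beloria–Quenos agreement and 33.87 is covered: preferential rate Free applies instead.
The additional-duty order on 33.87 targets Hesara, not Quenos; it does not apply.
Duty = ¥77,170.59 × 0% = ¥0.00.
Total = ¥7,167.40 + ¥0.00 = ¥7,167.40.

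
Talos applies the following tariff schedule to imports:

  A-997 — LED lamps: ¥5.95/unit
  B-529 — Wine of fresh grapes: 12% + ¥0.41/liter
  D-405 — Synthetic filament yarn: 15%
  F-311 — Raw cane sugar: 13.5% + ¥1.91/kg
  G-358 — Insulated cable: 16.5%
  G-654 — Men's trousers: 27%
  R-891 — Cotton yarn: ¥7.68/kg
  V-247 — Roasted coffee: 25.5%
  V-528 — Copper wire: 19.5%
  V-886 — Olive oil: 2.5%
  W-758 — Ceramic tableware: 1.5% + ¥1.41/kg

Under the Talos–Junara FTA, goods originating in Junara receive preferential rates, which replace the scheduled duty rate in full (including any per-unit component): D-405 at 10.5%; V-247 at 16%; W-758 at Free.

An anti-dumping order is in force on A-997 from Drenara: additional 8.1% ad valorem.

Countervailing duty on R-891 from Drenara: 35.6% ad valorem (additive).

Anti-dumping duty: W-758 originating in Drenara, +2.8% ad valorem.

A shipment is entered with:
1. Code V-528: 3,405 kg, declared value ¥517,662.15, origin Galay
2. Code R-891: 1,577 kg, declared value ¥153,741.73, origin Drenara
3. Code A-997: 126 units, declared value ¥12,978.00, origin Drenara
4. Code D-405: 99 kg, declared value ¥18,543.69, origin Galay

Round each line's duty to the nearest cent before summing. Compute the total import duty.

¥172,370.01

Line 1 (V-528, Galay, 3,405 kg, ¥517,662.15):
Base rate for V-528 is 19.5%.
Duty = ¥517,662.15 × 19.5% = ¥100,944.12.
Line 2 (R-891, Drenara, 1,577 kg, ¥153,741.73):
Base rate for R-891 is ¥7.68/kg.
Additional duty on R-891 from Drenara: +35.6% ad valorem. Applied ad valorem rate = 35.6%.
Duty = ¥153,741.73 × 35.6% + 1,577 × ¥7.68 = ¥66,843.42.
Line 3 (A-997, Drenara, 126 units, ¥12,978.00):
Base rate for A-997 is ¥5.95/unit.
Additional duty on A-997 from Drenara: +8.1% ad valorem. Applied ad valorem rate = 8.1%.
Duty = ¥12,978.00 × 8.1% + 126 × ¥5.95 = ¥1,800.92.
Line 4 (D-405, Galay, 99 kg, ¥18,543.69):
Base rate for D-405 is 15%.
D-405 has an FTA preferential rate, but origin Galay is not Junara; base rate stands.
Duty = ¥18,543.69 × 15% = ¥2,781.55.
Total = ¥100,944.12 + ¥66,843.42 + ¥1,800.92 + ¥2,781.55 = ¥172,370.01.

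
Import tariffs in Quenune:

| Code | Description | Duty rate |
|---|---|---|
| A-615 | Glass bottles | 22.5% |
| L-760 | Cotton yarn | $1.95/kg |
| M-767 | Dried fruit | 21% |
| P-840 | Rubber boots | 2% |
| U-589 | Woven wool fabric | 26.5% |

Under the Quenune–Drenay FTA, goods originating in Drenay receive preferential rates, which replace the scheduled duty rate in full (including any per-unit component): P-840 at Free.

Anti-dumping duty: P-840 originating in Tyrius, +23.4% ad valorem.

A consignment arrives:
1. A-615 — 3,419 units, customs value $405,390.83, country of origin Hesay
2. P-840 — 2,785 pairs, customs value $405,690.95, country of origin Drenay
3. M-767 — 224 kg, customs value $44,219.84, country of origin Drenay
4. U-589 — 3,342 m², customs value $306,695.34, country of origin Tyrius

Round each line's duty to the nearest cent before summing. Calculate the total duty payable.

Line 1 (A-615, Hesay, 3,419 units, $405,390.83):
Base rate for A-615 is 22.5%.
Duty = $405,390.83 × 22.5% = $91,212.94.
Line 2 (P-840, Drenay, 2,785 pairs, $405,690.95):
Base rate for P-840 is 2%.
Origin Drenay qualifies under the Quenune–Drenay agreement and P-840 is covered: preferential rate Free applies instead.
The additional-duty order on P-840 targets Tyrius, not Drenay; it does not apply.
Duty = $405,690.95 × 0% = $0.00.
Line 3 (M-767, Drenay, 224 kg, $44,219.84):
Base rate for M-767 is 21%.
Origin Drenay is the FTA partner but M-767 is not on the preference list; base rate stands.
Duty = $44,219.84 × 21% = $9,286.17.
Line 4 (U-589, Tyrius, 3,342 m², $306,695.34):
Base rate for U-589 is 26.5%.
Duty = $306,695.34 × 26.5% = $81,274.27.
Total = $91,212.94 + $0.00 + $9,286.17 + $81,274.27 = $181,773.38.

$181,773.38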